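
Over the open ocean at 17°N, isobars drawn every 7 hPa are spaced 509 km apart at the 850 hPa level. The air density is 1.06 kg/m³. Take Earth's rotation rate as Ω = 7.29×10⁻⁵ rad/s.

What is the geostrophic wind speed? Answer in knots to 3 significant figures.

Coriolis parameter at 17°N:
f = 2Ω sin φ = 2 × 7.29×10⁻⁵ × sin 17° = 4.26×10⁻⁵ s⁻¹
Pressure gradient: |∂P/∂n| = 700 Pa / 509000 m = 1.38×10⁻³ Pa/m
Geostrophic balance (pressure-gradient force = Coriolis force):
V_g = (1/(fρ)) |∂P/∂n| = 1.38×10⁻³ / (4.26×10⁻⁵ × 1.06) = 30.4 m/s
Converting: 30.4 m/s × 1.944 = 59.2 knots

59.2 knots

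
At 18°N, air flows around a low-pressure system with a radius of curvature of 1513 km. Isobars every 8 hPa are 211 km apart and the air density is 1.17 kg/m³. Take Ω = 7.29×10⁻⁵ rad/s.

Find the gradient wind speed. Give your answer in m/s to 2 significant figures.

Coriolis parameter at 18°N:
f = 2Ω sin φ = 2 × 7.29×10⁻⁵ × sin 18° = 4.51×10⁻⁵ s⁻¹
Pressure gradient: |∂P/∂n| = 800 Pa / 211000 m = 3.79×10⁻³ Pa/m
Geostrophic speed: V_g = |∂P/∂n|/(fρ) = 3.79×10⁻³/(4.51×10⁻⁵ × 1.17) = 71.9 m/s
Around a low, centrifugal force acts outward with Coriolis, so pressure-gradient force balances both:
(1/ρ)|∂P/∂n| = fV + V²/R  →  V² + fR·V − fR·V_g = 0
With fR = 4.51×10⁻⁵ × 1513×10³ m = 68.2 m/s:
V = [−fR + √((fR)² + 4 fR V_g)]/2 = [−68.2 + √(68.2² + 4×68.2×71.9)]/2 = 43.8 m/s
Subgeostrophic (V < V_g = 71.9 m/s), as expected around a low.

44 m/s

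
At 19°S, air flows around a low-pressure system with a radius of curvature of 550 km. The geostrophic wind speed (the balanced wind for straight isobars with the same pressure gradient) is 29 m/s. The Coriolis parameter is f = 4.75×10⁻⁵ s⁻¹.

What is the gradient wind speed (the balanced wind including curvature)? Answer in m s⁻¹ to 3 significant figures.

Around a low, centrifugal force acts outward with Coriolis, so pressure-gradient force balances both:
(1/ρ)|∂P/∂n| = fV + V²/R  →  V² + fR·V − fR·V_g = 0
With fR = 4.75×10⁻⁵ × 550×10³ m = 26.1 m/s:
V = [−fR + √((fR)² + 4 fR V_g)]/2 = [−26.1 + √(26.1² + 4×26.1×29)]/2 = 17.4 m/s
Subgeostrophic (V < V_g = 29 m/s), as expected around a low.

17.4 m s⁻¹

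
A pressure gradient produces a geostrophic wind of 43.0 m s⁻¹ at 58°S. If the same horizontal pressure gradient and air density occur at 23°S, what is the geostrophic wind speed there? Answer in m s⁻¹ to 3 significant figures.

With the same pressure gradient and density, V_g ∝ 1/f ∝ 1/sin φ.
V₂ = V₁ · sin φ₁ / sin φ₂ = 43.0 × sin 58° / sin 23°
V₂ = 43.0 × 0.8480/0.3907 = 93.3 m s⁻¹

93.3 m s⁻¹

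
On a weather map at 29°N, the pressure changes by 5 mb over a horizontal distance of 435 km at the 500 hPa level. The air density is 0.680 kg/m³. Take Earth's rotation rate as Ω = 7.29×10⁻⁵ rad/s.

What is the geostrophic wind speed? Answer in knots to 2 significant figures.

46 knots

Coriolis parameter at 29°N:
f = 2Ω sin φ = 2 × 7.29×10⁻⁵ × sin 29° = 7.07×10⁻⁵ s⁻¹
Pressure gradient: |∂P/∂n| = 500 Pa / 435000 m = 1.15×10⁻³ Pa/m
Geostrophic balance (pressure-gradient force = Coriolis force):
V_g = (1/(fρ)) |∂P/∂n| = 1.15×10⁻³ / (7.07×10⁻⁵ × 0.680) = 23.9 m/s
Converting: 23.9 m/s × 1.944 = 46 knots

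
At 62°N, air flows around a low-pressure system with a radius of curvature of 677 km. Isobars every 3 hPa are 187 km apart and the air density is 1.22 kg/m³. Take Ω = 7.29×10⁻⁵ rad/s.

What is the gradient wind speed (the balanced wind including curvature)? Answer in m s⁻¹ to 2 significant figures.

9.2 m s⁻¹

Coriolis parameter at 62°N:
f = 2Ω sin φ = 2 × 7.29×10⁻⁵ × sin 62° = 1.29×10⁻⁴ s⁻¹
Pressure gradient: |∂P/∂n| = 300 Pa / 187000 m = 1.60×10⁻³ Pa/m
Geostrophic speed: V_g = |∂P/∂n|/(fρ) = 1.60×10⁻³/(1.29×10⁻⁴ × 1.22) = 10.2 m/s
Around a low, centrifugal force acts outward with Coriolis, so pressure-gradient force balances both:
(1/ρ)|∂P/∂n| = fV + V²/R  →  V² + fR·V − fR·V_g = 0
With fR = 1.29×10⁻⁴ × 677×10³ m = 87.2 m/s:
V = [−fR + √((fR)² + 4 fR V_g)]/2 = [−87.2 + √(87.2² + 4×87.2×10.2)]/2 = 9.24 m/s
Subgeostrophic (V < V_g = 10.2 m/s), as expected around a low.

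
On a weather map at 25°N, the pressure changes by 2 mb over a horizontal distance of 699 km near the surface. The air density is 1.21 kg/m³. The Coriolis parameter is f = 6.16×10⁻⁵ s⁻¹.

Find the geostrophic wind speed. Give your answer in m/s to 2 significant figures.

Pressure gradient: |∂P/∂n| = 200 Pa / 699000 m = 2.86×10⁻⁴ Pa/m
Geostrophic balance (pressure-gradient force = Coriolis force):
V_g = (1/(fρ)) |∂P/∂n| = 2.86×10⁻⁴ / (6.16×10⁻⁵ × 1.21) = 3.84 m/s

3.8 m/s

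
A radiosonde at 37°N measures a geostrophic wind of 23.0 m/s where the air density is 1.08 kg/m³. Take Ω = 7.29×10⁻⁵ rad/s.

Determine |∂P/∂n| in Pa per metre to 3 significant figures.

Coriolis parameter at 37°N:
f = 2Ω sin φ = 2 × 7.29×10⁻⁵ × sin 37° = 8.77×10⁻⁵ s⁻¹
Geostrophic balance rearranged: |∂P/∂n| = f ρ V_g
|∂P/∂n| = 8.77×10⁻⁵ × 1.08 × 23.0 = 2.18×10⁻³ Pa/m

2.18×10⁻³ Pa/m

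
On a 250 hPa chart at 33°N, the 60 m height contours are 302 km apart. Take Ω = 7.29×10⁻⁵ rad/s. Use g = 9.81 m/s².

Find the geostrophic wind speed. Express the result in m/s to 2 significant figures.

Coriolis parameter at 33°N:
f = 2Ω sin φ = 2 × 7.29×10⁻⁵ × sin 33° = 7.94×10⁻⁵ s⁻¹
Height gradient: |∂Z/∂n| = 60 m / 302000 m = 1.99×10⁻⁴
On a pressure surface, geostrophic balance gives V_g = (g/f)|∂Z/∂n|:
V_g = 9.81 × 1.99×10⁻⁴ / 7.94×10⁻⁵ = 24.5 m/s

25 m/s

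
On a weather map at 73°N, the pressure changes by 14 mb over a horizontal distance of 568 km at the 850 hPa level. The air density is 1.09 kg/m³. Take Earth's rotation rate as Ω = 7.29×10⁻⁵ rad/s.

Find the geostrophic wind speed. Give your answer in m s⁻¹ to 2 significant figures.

Coriolis parameter at 73°N:
f = 2Ω sin φ = 2 × 7.29×10⁻⁵ × sin 73° = 1.39×10⁻⁴ s⁻¹
Pressure gradient: |∂P/∂n| = 1400 Pa / 568000 m = 2.46×10⁻³ Pa/m
Geostrophic balance (pressure-gradient force = Coriolis force):
V_g = (1/(fρ)) |∂P/∂n| = 2.46×10⁻³ / (1.39×10⁻⁴ × 1.09) = 16.2 m/s

16 m s⁻¹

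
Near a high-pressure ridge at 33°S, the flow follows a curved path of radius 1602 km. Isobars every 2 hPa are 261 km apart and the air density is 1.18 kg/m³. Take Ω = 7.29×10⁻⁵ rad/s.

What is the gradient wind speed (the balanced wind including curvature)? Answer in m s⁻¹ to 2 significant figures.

8.8 m s⁻¹

Coriolis parameter at 33°S:
f = 2Ω sin φ = 2 × 7.29×10⁻⁵ × sin 33° = 7.94×10⁻⁵ s⁻¹
Pressure gradient: |∂P/∂n| = 200 Pa / 261000 m = 7.66×10⁻⁴ Pa/m
Geostrophic speed: V_g = |∂P/∂n|/(fρ) = 7.66×10⁻⁴/(7.94×10⁻⁵ × 1.18) = 8.18 m/s
Around a high, pressure-gradient force acts outward with centrifugal, so Coriolis balances both:
fV = (1/ρ)|∂P/∂n| + V²/R  →  V² − fR·V + fR·V_g = 0
With fR = 7.94×10⁻⁵ × 1602×10³ m = 127 m/s:
V = [fR − √((fR)² − 4 fR V_g)]/2 = [127 − √(127² − 4×127×8.18)]/2 = 8.78 m/s
Supergeostrophic (V > V_g = 8.18 m/s), as expected around a high.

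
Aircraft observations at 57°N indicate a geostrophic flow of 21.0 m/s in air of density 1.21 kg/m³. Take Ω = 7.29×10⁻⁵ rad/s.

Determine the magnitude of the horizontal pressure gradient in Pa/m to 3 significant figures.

Coriolis parameter at 57°N:
f = 2Ω sin φ = 2 × 7.29×10⁻⁵ × sin 57° = 1.22×10⁻⁴ s⁻¹
Geostrophic balance rearranged: |∂P/∂n| = f ρ V_g
|∂P/∂n| = 1.22×10⁻⁴ × 1.21 × 21.0 = 3.11×10⁻³ Pa/m

3.11×10⁻³ Pa/m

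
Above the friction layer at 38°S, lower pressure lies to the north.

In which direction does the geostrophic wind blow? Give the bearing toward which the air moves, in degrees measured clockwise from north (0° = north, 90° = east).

270°

The pressure-gradient force points toward the north (bearing 000°).
Geostrophic balance: in the Southern Hemisphere the Coriolis force deflects motion to the left, so the geostrophic wind blows 90° to the left of the pressure-gradient force (low pressure on the right).
Rotating 000° by 90° counterclockwise gives 270° — the wind blows toward the west.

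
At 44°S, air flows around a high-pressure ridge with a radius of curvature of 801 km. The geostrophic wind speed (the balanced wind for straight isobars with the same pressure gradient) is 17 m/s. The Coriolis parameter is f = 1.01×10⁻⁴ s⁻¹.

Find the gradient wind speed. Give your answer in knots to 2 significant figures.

Around a high, pressure-gradient force acts outward with centrifugal, so Coriolis balances both:
fV = (1/ρ)|∂P/∂n| + V²/R  →  V² − fR·V + fR·V_g = 0
With fR = 1.01×10⁻⁴ × 801×10³ m = 80.9 m/s:
V = [fR − √((fR)² − 4 fR V_g)]/2 = [80.9 − √(80.9² − 4×80.9×17)]/2 = 24.3 m/s
Supergeostrophic (V > V_g = 17 m/s), as expected around a high.
Converting: 24.3 m/s × 1.944 = 47 knots

47 knots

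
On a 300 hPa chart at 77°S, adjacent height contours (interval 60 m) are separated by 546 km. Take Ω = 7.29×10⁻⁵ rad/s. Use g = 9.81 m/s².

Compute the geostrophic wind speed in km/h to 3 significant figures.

27.3 km/h

Coriolis parameter at 77°S:
f = 2Ω sin φ = 2 × 7.29×10⁻⁵ × sin 77° = 1.42×10⁻⁴ s⁻¹
Height gradient: |∂Z/∂n| = 60 m / 546000 m = 1.10×10⁻⁴
On a pressure surface, geostrophic balance gives V_g = (g/f)|∂Z/∂n|:
V_g = 9.81 × 1.10×10⁻⁴ / 1.42×10⁻⁴ = 7.59 m/s
Converting: 7.59 m/s × 3.6 = 27.3 km/h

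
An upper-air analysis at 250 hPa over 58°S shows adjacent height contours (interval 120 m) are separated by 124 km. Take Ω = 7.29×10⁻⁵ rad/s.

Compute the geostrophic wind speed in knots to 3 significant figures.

149 knots

Coriolis parameter at 58°S:
f = 2Ω sin φ = 2 × 7.29×10⁻⁵ × sin 58° = 1.24×10⁻⁴ s⁻¹
Height gradient: |∂Z/∂n| = 120 m / 124000 m = 9.68×10⁻⁴
On a pressure surface, geostrophic balance gives V_g = (g/f)|∂Z/∂n|:
V_g = 9.81 × 9.68×10⁻⁴ / 1.24×10⁻⁴ = 76.8 m/s
Converting: 76.8 m/s × 1.944 = 149 knots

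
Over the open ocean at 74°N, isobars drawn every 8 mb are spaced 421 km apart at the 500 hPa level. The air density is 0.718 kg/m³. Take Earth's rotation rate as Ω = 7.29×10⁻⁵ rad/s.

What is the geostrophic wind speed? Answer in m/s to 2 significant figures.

19 m/s

Coriolis parameter at 74°N:
f = 2Ω sin φ = 2 × 7.29×10⁻⁵ × sin 74° = 1.40×10⁻⁴ s⁻¹
Pressure gradient: |∂P/∂n| = 800 Pa / 421000 m = 1.90×10⁻³ Pa/m
Geostrophic balance (pressure-gradient force = Coriolis force):
V_g = (1/(fρ)) |∂P/∂n| = 1.90×10⁻³ / (1.40×10⁻⁴ × 0.718) = 18.9 m/s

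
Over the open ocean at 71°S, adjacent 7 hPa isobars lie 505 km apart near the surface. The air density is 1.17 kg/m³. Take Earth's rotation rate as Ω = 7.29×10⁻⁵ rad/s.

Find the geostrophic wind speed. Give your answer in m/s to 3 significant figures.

Coriolis parameter at 71°S:
f = 2Ω sin φ = 2 × 7.29×10⁻⁵ × sin 71° = 1.38×10⁻⁴ s⁻¹
Pressure gradient: |∂P/∂n| = 700 Pa / 505000 m = 1.39×10⁻³ Pa/m
Geostrophic balance (pressure-gradient force = Coriolis force):
V_g = (1/(fρ)) |∂P/∂n| = 1.39×10⁻³ / (1.38×10⁻⁴ × 1.17) = 8.59 m/s

8.59 m/s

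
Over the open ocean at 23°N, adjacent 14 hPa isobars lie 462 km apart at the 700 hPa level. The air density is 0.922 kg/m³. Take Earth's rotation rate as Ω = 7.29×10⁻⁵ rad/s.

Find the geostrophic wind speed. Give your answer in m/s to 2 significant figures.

Coriolis parameter at 23°N:
f = 2Ω sin φ = 2 × 7.29×10⁻⁵ × sin 23° = 5.70×10⁻⁵ s⁻¹
Pressure gradient: |∂P/∂n| = 1400 Pa / 462000 m = 3.03×10⁻³ Pa/m
Geostrophic balance (pressure-gradient force = Coriolis force):
V_g = (1/(fρ)) |∂P/∂n| = 3.03×10⁻³ / (5.70×10⁻⁵ × 0.922) = 57.7 m/s

58 m/s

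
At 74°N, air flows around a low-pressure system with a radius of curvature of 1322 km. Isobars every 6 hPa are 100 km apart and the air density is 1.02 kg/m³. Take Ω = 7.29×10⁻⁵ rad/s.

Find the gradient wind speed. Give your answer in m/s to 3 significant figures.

35.3 m/s

Coriolis parameter at 74°N:
f = 2Ω sin φ = 2 × 7.29×10⁻⁵ × sin 74° = 1.40×10⁻⁴ s⁻¹
Pressure gradient: |∂P/∂n| = 600 Pa / 100000 m = 6.00×10⁻³ Pa/m
Geostrophic speed: V_g = |∂P/∂n|/(fρ) = 6.00×10⁻³/(1.40×10⁻⁴ × 1.02) = 42.0 m/s
Around a low, centrifugal force acts outward with Coriolis, so pressure-gradient force balances both:
(1/ρ)|∂P/∂n| = fV + V²/R  →  V² + fR·V − fR·V_g = 0
With fR = 1.40×10⁻⁴ × 1322×10³ m = 185 m/s:
V = [−fR + √((fR)² + 4 fR V_g)]/2 = [−185 + √(185² + 4×185×42)]/2 = 35.3 m/s
Subgeostrophic (V < V_g = 42 m/s), as expected around a low.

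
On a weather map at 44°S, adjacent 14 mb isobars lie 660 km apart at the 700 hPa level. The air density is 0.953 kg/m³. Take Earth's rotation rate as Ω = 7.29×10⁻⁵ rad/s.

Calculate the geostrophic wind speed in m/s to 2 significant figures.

Coriolis parameter at 44°S:
f = 2Ω sin φ = 2 × 7.29×10⁻⁵ × sin 44° = 1.01×10⁻⁴ s⁻¹
Pressure gradient: |∂P/∂n| = 1400 Pa / 660000 m = 2.12×10⁻³ Pa/m
Geostrophic balance (pressure-gradient force = Coriolis force):
V_g = (1/(fρ)) |∂P/∂n| = 2.12×10⁻³ / (1.01×10⁻⁴ × 0.953) = 22.0 m/s

22 m/s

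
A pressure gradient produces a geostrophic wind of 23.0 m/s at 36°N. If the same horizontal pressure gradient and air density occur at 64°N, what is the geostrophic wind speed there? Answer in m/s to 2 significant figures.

15 m/s

With the same pressure gradient and density, V_g ∝ 1/f ∝ 1/sin φ.
V₂ = V₁ · sin φ₁ / sin φ₂ = 23.0 × sin 36° / sin 64°
V₂ = 23.0 × 0.5878/0.8988 = 15 m/s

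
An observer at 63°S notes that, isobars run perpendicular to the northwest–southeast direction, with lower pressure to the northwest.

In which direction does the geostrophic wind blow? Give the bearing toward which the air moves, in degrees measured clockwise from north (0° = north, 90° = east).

The pressure-gradient force points toward the northwest (bearing 315°).
Geostrophic balance: in the Southern Hemisphere the Coriolis force deflects motion to the left, so the geostrophic wind blows 90° to the left of the pressure-gradient force (low pressure on the right).
Rotating 315° by 90° counterclockwise gives 225° — the wind blows toward the southwest.

225°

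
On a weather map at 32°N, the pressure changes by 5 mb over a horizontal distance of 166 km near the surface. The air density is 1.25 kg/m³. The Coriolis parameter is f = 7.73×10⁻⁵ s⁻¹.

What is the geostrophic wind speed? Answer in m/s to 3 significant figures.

Pressure gradient: |∂P/∂n| = 500 Pa / 166000 m = 3.01×10⁻³ Pa/m
Geostrophic balance (pressure-gradient force = Coriolis force):
V_g = (1/(fρ)) |∂P/∂n| = 3.01×10⁻³ / (7.73×10⁻⁵ × 1.25) = 31.2 m/s

31.2 m/s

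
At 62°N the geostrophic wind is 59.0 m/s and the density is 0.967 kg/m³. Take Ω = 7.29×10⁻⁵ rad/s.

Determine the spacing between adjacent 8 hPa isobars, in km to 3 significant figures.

109 km

Coriolis parameter at 62°N:
f = 2Ω sin φ = 2 × 7.29×10⁻⁵ × sin 62° = 1.29×10⁻⁴ s⁻¹
Geostrophic balance rearranged: |∂P/∂n| = f ρ V_g
|∂P/∂n| = 1.29×10⁻⁴ × 0.967 × 59.0 = 7.34×10⁻³ Pa/m
Isobar spacing: Δn = ΔP/|∂P/∂n| = 800 Pa / 7.34×10⁻³ Pa/m = 108923 m ≈ 109 km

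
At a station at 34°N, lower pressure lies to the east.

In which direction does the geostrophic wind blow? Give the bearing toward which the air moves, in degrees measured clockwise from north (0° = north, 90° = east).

The pressure-gradient force points toward the east (bearing 090°).
Geostrophic balance: in the Northern Hemisphere the Coriolis force deflects motion to the right, so the geostrophic wind blows 90° to the right of the pressure-gradient force (low pressure on the left).
Rotating 090° by 90° clockwise gives 180° — the wind blows toward the south.

180°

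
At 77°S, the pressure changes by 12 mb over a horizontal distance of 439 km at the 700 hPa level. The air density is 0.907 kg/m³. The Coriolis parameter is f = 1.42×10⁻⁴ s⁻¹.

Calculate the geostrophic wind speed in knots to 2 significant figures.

41 knots

Pressure gradient: |∂P/∂n| = 1200 Pa / 439000 m = 2.73×10⁻³ Pa/m
Geostrophic balance (pressure-gradient force = Coriolis force):
V_g = (1/(fρ)) |∂P/∂n| = 2.73×10⁻³ / (1.42×10⁻⁴ × 0.907) = 21.2 m/s
Converting: 21.2 m/s × 1.944 = 41 knots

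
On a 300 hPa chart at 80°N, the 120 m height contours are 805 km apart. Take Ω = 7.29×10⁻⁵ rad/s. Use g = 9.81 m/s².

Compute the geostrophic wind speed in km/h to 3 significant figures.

Coriolis parameter at 80°N:
f = 2Ω sin φ = 2 × 7.29×10⁻⁵ × sin 80° = 1.44×10⁻⁴ s⁻¹
Height gradient: |∂Z/∂n| = 120 m / 805000 m = 1.49×10⁻⁴
On a pressure surface, geostrophic balance gives V_g = (g/f)|∂Z/∂n|:
V_g = 9.81 × 1.49×10⁻⁴ / 1.44×10⁻⁴ = 10.2 m/s
Converting: 10.2 m/s × 3.6 = 36.7 km/h

36.7 km/h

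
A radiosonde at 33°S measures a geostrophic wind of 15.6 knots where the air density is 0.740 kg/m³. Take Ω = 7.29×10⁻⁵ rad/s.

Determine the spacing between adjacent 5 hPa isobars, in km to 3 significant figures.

Coriolis parameter at 33°S:
f = 2Ω sin φ = 2 × 7.29×10⁻⁵ × sin 33° = 7.94×10⁻⁵ s⁻¹
Wind speed in SI: 15.6 knots = 8.03 m/s
Geostrophic balance rearranged: |∂P/∂n| = f ρ V_g
|∂P/∂n| = 7.94×10⁻⁵ × 0.740 × 8.03 = 4.72×10⁻⁴ Pa/m
Isobar spacing: Δn = ΔP/|∂P/∂n| = 500 Pa / 4.72×10⁻⁴ Pa/m = 1060252 m ≈ 1060 km

1060 km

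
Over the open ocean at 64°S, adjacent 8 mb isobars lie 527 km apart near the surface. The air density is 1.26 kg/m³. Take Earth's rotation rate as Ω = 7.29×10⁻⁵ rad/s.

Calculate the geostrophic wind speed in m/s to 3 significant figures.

9.19 m/s

Coriolis parameter at 64°S:
f = 2Ω sin φ = 2 × 7.29×10⁻⁵ × sin 64° = 1.31×10⁻⁴ s⁻¹
Pressure gradient: |∂P/∂n| = 800 Pa / 527000 m = 1.52×10⁻³ Pa/m
Geostrophic balance (pressure-gradient force = Coriolis force):
V_g = (1/(fρ)) |∂P/∂n| = 1.52×10⁻³ / (1.31×10⁻⁴ × 1.26) = 9.19 m/s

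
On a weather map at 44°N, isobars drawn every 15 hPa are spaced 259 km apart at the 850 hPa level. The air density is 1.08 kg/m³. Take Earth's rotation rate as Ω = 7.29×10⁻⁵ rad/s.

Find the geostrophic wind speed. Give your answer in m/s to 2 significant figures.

Coriolis parameter at 44°N:
f = 2Ω sin φ = 2 × 7.29×10⁻⁵ × sin 44° = 1.01×10⁻⁴ s⁻¹
Pressure gradient: |∂P/∂n| = 1500 Pa / 259000 m = 5.79×10⁻³ Pa/m
Geostrophic balance (pressure-gradient force = Coriolis force):
V_g = (1/(fρ)) |∂P/∂n| = 5.79×10⁻³ / (1.01×10⁻⁴ × 1.08) = 52.9 m/s

53 m/s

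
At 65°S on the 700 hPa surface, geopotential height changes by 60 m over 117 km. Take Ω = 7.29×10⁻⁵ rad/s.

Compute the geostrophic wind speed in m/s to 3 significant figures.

Coriolis parameter at 65°S:
f = 2Ω sin φ = 2 × 7.29×10⁻⁵ × sin 65° = 1.32×10⁻⁴ s⁻¹
Height gradient: |∂Z/∂n| = 60 m / 117000 m = 5.13×10⁻⁴
On a pressure surface, geostrophic balance gives V_g = (g/f)|∂Z/∂n|:
V_g = 9.81 × 5.13×10⁻⁴ / 1.32×10⁻⁴ = 38.1 m/s

38.1 m/s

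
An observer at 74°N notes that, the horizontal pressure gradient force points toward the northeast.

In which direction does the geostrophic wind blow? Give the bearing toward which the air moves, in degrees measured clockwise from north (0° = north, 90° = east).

The pressure-gradient force points toward the northeast (bearing 045°).
Geostrophic balance: in the Northern Hemisphere the Coriolis force deflects motion to the right, so the geostrophic wind blows 90° to the right of the pressure-gradient force (low pressure on the left).
Rotating 045° by 90° clockwise gives 135° — the wind blows toward the southeast.

135°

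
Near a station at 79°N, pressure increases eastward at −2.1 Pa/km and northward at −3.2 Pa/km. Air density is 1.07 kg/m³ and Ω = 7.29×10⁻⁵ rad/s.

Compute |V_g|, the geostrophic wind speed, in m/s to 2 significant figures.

25 m/s

Coriolis parameter at 79°N:
f = 2Ω sin φ = 2 × 7.29×10⁻⁵ × sin 79° = 1.43×10⁻⁴ s⁻¹
Component geostrophic relations (x east, y north):
u_g = −(1/(fρ)) ∂P/∂y,  v_g = (1/(fρ)) ∂P/∂x
u_g = −(−3.2×10⁻³)/(1.43×10⁻⁴ × 1.07) = 20.9 m/s;  v_g = (−2.1×10⁻³)/(1.43×10⁻⁴ × 1.07) = −13.7 m/s
|V_g| = √(u_g² + v_g²) = 25.0 m/s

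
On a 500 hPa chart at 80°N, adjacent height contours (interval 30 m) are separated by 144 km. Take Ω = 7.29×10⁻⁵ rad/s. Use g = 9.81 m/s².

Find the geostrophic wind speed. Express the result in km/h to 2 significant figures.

Coriolis parameter at 80°N:
f = 2Ω sin φ = 2 × 7.29×10⁻⁵ × sin 80° = 1.44×10⁻⁴ s⁻¹
Height gradient: |∂Z/∂n| = 30 m / 144000 m = 2.08×10⁻⁴
On a pressure surface, geostrophic balance gives V_g = (g/f)|∂Z/∂n|:
V_g = 9.81 × 2.08×10⁻⁴ / 1.44×10⁻⁴ = 14.2 m/s
Converting: 14.2 m/s × 3.6 = 51 km/h

51 km/h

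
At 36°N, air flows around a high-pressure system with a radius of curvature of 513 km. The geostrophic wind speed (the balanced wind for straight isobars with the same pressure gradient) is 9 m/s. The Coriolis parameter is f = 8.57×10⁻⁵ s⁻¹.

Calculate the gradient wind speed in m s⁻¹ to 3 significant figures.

Around a high, pressure-gradient force acts outward with centrifugal, so Coriolis balances both:
fV = (1/ρ)|∂P/∂n| + V²/R  →  V² − fR·V + fR·V_g = 0
With fR = 8.57×10⁻⁵ × 513×10³ m = 44.0 m/s:
V = [fR − √((fR)² − 4 fR V_g)]/2 = [44.0 − √(44.0² − 4×44.0×9)]/2 = 12.6 m/s
Supergeostrophic (V > V_g = 9 m/s), as expected around a high.

12.6 m s⁻¹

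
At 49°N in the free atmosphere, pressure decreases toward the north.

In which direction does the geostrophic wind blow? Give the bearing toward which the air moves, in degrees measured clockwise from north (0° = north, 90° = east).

090°

The pressure-gradient force points toward the north (bearing 000°).
Geostrophic balance: in the Northern Hemisphere the Coriolis force deflects motion to the right, so the geostrophic wind blows 90° to the right of the pressure-gradient force (low pressure on the left).
Rotating 000° by 90° clockwise gives 090° — the wind blows toward the east.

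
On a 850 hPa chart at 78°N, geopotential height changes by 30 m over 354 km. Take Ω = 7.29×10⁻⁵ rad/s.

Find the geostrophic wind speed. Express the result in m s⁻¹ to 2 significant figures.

Coriolis parameter at 78°N:
f = 2Ω sin φ = 2 × 7.29×10⁻⁵ × sin 78° = 1.43×10⁻⁴ s⁻¹
Height gradient: |∂Z/∂n| = 30 m / 354000 m = 8.47×10⁻⁵
On a pressure surface, geostrophic balance gives V_g = (g/f)|∂Z/∂n|:
V_g = 9.81 × 8.47×10⁻⁵ / 1.43×10⁻⁴ = 5.83 m/s

5.8 m s⁻¹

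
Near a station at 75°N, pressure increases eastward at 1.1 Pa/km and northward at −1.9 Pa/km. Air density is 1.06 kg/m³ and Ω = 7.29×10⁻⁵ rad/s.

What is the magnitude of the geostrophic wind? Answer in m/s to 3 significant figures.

14.7 m/s

Coriolis parameter at 75°N:
f = 2Ω sin φ = 2 × 7.29×10⁻⁵ × sin 75° = 1.41×10⁻⁴ s⁻¹
Component geostrophic relations (x east, y north):
u_g = −(1/(fρ)) ∂P/∂y,  v_g = (1/(fρ)) ∂P/∂x
u_g = −(−1.9×10⁻³)/(1.41×10⁻⁴ × 1.06) = 12.7 m/s;  v_g = (1.1×10⁻³)/(1.41×10⁻⁴ × 1.06) = 7.37 m/s
|V_g| = √(u_g² + v_g²) = 14.7 m/s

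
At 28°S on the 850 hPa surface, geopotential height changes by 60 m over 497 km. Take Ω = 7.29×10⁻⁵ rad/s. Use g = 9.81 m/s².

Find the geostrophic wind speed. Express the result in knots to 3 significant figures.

33.6 knots

Coriolis parameter at 28°S:
f = 2Ω sin φ = 2 × 7.29×10⁻⁵ × sin 28° = 6.84×10⁻⁵ s⁻¹
Height gradient: |∂Z/∂n| = 60 m / 497000 m = 1.21×10⁻⁴
On a pressure surface, geostrophic balance gives V_g = (g/f)|∂Z/∂n|:
V_g = 9.81 × 1.21×10⁻⁴ / 6.84×10⁻⁵ = 17.3 m/s
Converting: 17.3 m/s × 1.944 = 33.6 knots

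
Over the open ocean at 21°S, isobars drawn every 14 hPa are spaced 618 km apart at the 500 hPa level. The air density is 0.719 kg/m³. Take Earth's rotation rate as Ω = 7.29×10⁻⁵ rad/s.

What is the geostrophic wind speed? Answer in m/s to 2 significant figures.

60 m/s

Coriolis parameter at 21°S:
f = 2Ω sin φ = 2 × 7.29×10⁻⁵ × sin 21° = 5.23×10⁻⁵ s⁻¹
Pressure gradient: |∂P/∂n| = 1400 Pa / 618000 m = 2.27×10⁻³ Pa/m
Geostrophic balance (pressure-gradient force = Coriolis force):
V_g = (1/(fρ)) |∂P/∂n| = 2.27×10⁻³ / (5.23×10⁻⁵ × 0.719) = 60.3 m/s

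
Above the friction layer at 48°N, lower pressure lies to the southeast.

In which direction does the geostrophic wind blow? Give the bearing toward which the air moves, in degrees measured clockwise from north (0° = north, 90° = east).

The pressure-gradient force points toward the southeast (bearing 135°).
Geostrophic balance: in the Northern Hemisphere the Coriolis force deflects motion to the right, so the geostrophic wind blows 90° to the right of the pressure-gradient force (low pressure on the left).
Rotating 135° by 90° clockwise gives 225° — the wind blows toward the southwest.

225°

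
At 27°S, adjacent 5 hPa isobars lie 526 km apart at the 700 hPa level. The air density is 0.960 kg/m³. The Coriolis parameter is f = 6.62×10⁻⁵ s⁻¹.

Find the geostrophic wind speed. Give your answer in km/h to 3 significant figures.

53.8 km/h

Pressure gradient: |∂P/∂n| = 500 Pa / 526000 m = 9.51×10⁻⁴ Pa/m
Geostrophic balance (pressure-gradient force = Coriolis force):
V_g = (1/(fρ)) |∂P/∂n| = 9.51×10⁻⁴ / (6.62×10⁻⁵ × 0.960) = 15.0 m/s
Converting: 15.0 m/s × 3.6 = 53.8 km/h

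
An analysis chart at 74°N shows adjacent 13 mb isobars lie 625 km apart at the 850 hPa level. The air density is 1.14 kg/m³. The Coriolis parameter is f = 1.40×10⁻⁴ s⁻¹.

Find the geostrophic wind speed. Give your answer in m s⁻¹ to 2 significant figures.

Pressure gradient: |∂P/∂n| = 1300 Pa / 625000 m = 2.08×10⁻³ Pa/m
Geostrophic balance (pressure-gradient force = Coriolis force):
V_g = (1/(fρ)) |∂P/∂n| = 2.08×10⁻³ / (1.40×10⁻⁴ × 1.14) = 13.0 m/s

13 m s⁻¹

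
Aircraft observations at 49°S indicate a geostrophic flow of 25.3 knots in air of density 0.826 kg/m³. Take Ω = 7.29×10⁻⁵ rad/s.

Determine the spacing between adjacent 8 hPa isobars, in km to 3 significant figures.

676 km

Coriolis parameter at 49°S:
f = 2Ω sin φ = 2 × 7.29×10⁻⁵ × sin 49° = 1.10×10⁻⁴ s⁻¹
Wind speed in SI: 25.3 knots = 13.0 m/s
Geostrophic balance rearranged: |∂P/∂n| = f ρ V_g
|∂P/∂n| = 1.10×10⁻⁴ × 0.826 × 13.0 = 1.18×10⁻³ Pa/m
Isobar spacing: Δn = ΔP/|∂P/∂n| = 800 Pa / 1.18×10⁻³ Pa/m = 676260 m ≈ 676 km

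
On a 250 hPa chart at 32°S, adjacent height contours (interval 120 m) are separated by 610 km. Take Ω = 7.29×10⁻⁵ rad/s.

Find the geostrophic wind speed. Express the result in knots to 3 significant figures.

48.6 knots

Coriolis parameter at 32°S:
f = 2Ω sin φ = 2 × 7.29×10⁻⁵ × sin 32° = 7.73×10⁻⁵ s⁻¹
Height gradient: |∂Z/∂n| = 120 m / 610000 m = 1.97×10⁻⁴
On a pressure surface, geostrophic balance gives V_g = (g/f)|∂Z/∂n|:
V_g = 9.81 × 1.97×10⁻⁴ / 7.73×10⁻⁵ = 25.0 m/s
Converting: 25.0 m/s × 1.944 = 48.6 knots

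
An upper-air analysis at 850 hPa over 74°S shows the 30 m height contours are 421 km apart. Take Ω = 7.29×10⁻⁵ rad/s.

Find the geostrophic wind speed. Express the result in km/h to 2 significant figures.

18 km/h

Coriolis parameter at 74°S:
f = 2Ω sin φ = 2 × 7.29×10⁻⁵ × sin 74° = 1.40×10⁻⁴ s⁻¹
Height gradient: |∂Z/∂n| = 30 m / 421000 m = 7.13×10⁻⁵
On a pressure surface, geostrophic balance gives V_g = (g/f)|∂Z/∂n|:
V_g = 9.81 × 7.13×10⁻⁵ / 1.40×10⁻⁴ = 4.99 m/s
Converting: 4.99 m/s × 3.6 = 18 km/h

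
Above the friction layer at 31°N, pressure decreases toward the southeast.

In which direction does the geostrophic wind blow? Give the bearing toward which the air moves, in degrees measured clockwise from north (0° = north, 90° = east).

The pressure-gradient force points toward the southeast (bearing 135°).
Geostrophic balance: in the Northern Hemisphere the Coriolis force deflects motion to the right, so the geostrophic wind blows 90° to the right of the pressure-gradient force (low pressure on the left).
Rotating 135° by 90° clockwise gives 225° — the wind blows toward the southwest.

225°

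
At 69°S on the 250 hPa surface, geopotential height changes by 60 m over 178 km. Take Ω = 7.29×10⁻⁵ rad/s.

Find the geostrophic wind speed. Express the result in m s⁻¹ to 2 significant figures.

Coriolis parameter at 69°S:
f = 2Ω sin φ = 2 × 7.29×10⁻⁵ × sin 69° = 1.36×10⁻⁴ s⁻¹
Height gradient: |∂Z/∂n| = 60 m / 178000 m = 3.37×10⁻⁴
On a pressure surface, geostrophic balance gives V_g = (g/f)|∂Z/∂n|:
V_g = 9.81 × 3.37×10⁻⁴ / 1.36×10⁻⁴ = 24.3 m/s

24 m s⁻¹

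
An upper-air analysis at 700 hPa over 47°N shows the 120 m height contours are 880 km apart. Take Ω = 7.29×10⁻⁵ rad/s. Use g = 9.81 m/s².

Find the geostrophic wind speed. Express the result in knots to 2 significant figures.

Coriolis parameter at 47°N:
f = 2Ω sin φ = 2 × 7.29×10⁻⁵ × sin 47° = 1.07×10⁻⁴ s⁻¹
Height gradient: |∂Z/∂n| = 120 m / 880000 m = 1.36×10⁻⁴
On a pressure surface, geostrophic balance gives V_g = (g/f)|∂Z/∂n|:
V_g = 9.81 × 1.36×10⁻⁴ / 1.07×10⁻⁴ = 12.5 m/s
Converting: 12.5 m/s × 1.944 = 24 knots

24 knots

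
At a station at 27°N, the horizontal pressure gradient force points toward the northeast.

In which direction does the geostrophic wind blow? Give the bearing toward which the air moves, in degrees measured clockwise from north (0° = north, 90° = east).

The pressure-gradient force points toward the northeast (bearing 045°).
Geostrophic balance: in the Northern Hemisphere the Coriolis force deflects motion to the right, so the geostrophic wind blows 90° to the right of the pressure-gradient force (low pressure on the left).
Rotating 045° by 90° clockwise gives 135° — the wind blows toward the southeast.

135°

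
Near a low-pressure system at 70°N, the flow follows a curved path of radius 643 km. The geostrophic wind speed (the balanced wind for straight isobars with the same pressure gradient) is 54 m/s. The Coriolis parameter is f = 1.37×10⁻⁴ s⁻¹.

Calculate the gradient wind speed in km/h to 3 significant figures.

Around a low, centrifugal force acts outward with Coriolis, so pressure-gradient force balances both:
(1/ρ)|∂P/∂n| = fV + V²/R  →  V² + fR·V − fR·V_g = 0
With fR = 1.37×10⁻⁴ × 643×10³ m = 88.1 m/s:
V = [−fR + √((fR)² + 4 fR V_g)]/2 = [−88.1 + √(88.1² + 4×88.1×54)]/2 = 37.8 m/s
Subgeostrophic (V < V_g = 54 m/s), as expected around a low.
Converting: 37.8 m/s × 3.6 = 136 km/h

136 km/h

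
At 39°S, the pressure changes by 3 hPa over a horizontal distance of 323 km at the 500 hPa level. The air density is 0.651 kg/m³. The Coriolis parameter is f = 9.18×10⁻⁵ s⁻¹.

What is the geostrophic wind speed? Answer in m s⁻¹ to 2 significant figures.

16 m s⁻¹

Pressure gradient: |∂P/∂n| = 300 Pa / 323000 m = 9.29×10⁻⁴ Pa/m
Geostrophic balance (pressure-gradient force = Coriolis force):
V_g = (1/(fρ)) |∂P/∂n| = 9.29×10⁻⁴ / (9.18×10⁻⁵ × 0.651) = 15.5 m/s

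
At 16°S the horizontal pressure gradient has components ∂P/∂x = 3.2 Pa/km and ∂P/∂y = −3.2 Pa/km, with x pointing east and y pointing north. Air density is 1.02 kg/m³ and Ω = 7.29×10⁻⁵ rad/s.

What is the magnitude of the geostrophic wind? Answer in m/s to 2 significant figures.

Coriolis parameter at 16°S:
f = 2Ω sin φ = 2 × 7.29×10⁻⁵ × sin 16° = 4.02×10⁻⁵ s⁻¹
In the Southern Hemisphere f is negative: f = −4.02×10⁻⁵ s⁻¹.
Component geostrophic relations (x east, y north):
u_g = −(1/(fρ)) ∂P/∂y,  v_g = (1/(fρ)) ∂P/∂x
u_g = −(−3.2×10⁻³)/(−4.02×10⁻⁵ × 1.02) = −78.1 m/s;  v_g = (3.2×10⁻³)/(−4.02×10⁻⁵ × 1.02) = −78.1 m/s
|V_g| = √(u_g² + v_g²) = 110 m/s

110 m/s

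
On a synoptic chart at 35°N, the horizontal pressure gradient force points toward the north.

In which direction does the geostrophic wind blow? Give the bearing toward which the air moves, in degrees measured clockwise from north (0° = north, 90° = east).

The pressure-gradient force points toward the north (bearing 000°).
Geostrophic balance: in the Northern Hemisphere the Coriolis force deflects motion to the right, so the geostrophic wind blows 90° to the right of the pressure-gradient force (low pressure on the left).
Rotating 000° by 90° clockwise gives 090° — the wind blows toward the east.

090°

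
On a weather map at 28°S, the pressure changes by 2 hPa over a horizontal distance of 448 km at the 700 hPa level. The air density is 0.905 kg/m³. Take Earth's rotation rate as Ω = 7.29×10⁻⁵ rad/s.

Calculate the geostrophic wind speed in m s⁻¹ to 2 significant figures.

Coriolis parameter at 28°S:
f = 2Ω sin φ = 2 × 7.29×10⁻⁵ × sin 28° = 6.84×10⁻⁵ s⁻¹
Pressure gradient: |∂P/∂n| = 200 Pa / 448000 m = 4.46×10⁻⁴ Pa/m
Geostrophic balance (pressure-gradient force = Coriolis force):
V_g = (1/(fρ)) |∂P/∂n| = 4.46×10⁻⁴ / (6.84×10⁻⁵ × 0.905) = 7.21 m/s

7.2 m s⁻¹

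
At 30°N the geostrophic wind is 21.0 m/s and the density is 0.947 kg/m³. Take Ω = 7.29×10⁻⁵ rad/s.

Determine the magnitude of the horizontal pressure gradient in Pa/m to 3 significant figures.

Coriolis parameter at 30°N:
f = 2Ω sin φ = 2 × 7.29×10⁻⁵ × sin 30° = 7.29×10⁻⁵ s⁻¹
Geostrophic balance rearranged: |∂P/∂n| = f ρ V_g
|∂P/∂n| = 7.29×10⁻⁵ × 0.947 × 21.0 = 1.45×10⁻³ Pa/m

1.45×10⁻³ Pa/m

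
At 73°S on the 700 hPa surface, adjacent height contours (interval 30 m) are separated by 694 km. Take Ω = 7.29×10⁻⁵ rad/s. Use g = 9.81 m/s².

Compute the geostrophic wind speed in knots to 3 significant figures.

Coriolis parameter at 73°S:
f = 2Ω sin φ = 2 × 7.29×10⁻⁵ × sin 73° = 1.39×10⁻⁴ s⁻¹
Height gradient: |∂Z/∂n| = 30 m / 694000 m = 4.32×10⁻⁵
On a pressure surface, geostrophic balance gives V_g = (g/f)|∂Z/∂n|:
V_g = 9.81 × 4.32×10⁻⁵ / 1.39×10⁻⁴ = 3.04 m/s
Converting: 3.04 m/s × 1.944 = 5.91 knots

5.91 knots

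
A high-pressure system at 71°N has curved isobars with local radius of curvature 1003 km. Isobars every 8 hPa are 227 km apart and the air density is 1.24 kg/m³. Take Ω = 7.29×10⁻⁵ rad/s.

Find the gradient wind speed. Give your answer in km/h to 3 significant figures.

90.8 km/h

Coriolis parameter at 71°N:
f = 2Ω sin φ = 2 × 7.29×10⁻⁵ × sin 71° = 1.38×10⁻⁴ s⁻¹
Pressure gradient: |∂P/∂n| = 800 Pa / 227000 m = 3.52×10⁻³ Pa/m
Geostrophic speed: V_g = |∂P/∂n|/(fρ) = 3.52×10⁻³/(1.38×10⁻⁴ × 1.24) = 20.6 m/s
Around a high, pressure-gradient force acts outward with centrifugal, so Coriolis balances both:
fV = (1/ρ)|∂P/∂n| + V²/R  →  V² − fR·V + fR·V_g = 0
With fR = 1.38×10⁻⁴ × 1003×10³ m = 138 m/s:
V = [fR − √((fR)² − 4 fR V_g)]/2 = [138 − √(138² − 4×138×20.6)]/2 = 25.2 m/s
Supergeostrophic (V > V_g = 20.6 m/s), as expected around a high.
Converting: 25.2 m/s × 3.6 = 90.8 km/h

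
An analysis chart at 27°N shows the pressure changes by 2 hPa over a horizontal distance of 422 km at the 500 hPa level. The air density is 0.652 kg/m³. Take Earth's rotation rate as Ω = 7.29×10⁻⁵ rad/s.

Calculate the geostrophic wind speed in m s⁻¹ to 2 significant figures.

11 m s⁻¹

Coriolis parameter at 27°N:
f = 2Ω sin φ = 2 × 7.29×10⁻⁵ × sin 27° = 6.62×10⁻⁵ s⁻¹
Pressure gradient: |∂P/∂n| = 200 Pa / 422000 m = 4.74×10⁻⁴ Pa/m
Geostrophic balance (pressure-gradient force = Coriolis force):
V_g = (1/(fρ)) |∂P/∂n| = 4.74×10⁻⁴ / (6.62×10⁻⁵ × 0.652) = 11.0 m/s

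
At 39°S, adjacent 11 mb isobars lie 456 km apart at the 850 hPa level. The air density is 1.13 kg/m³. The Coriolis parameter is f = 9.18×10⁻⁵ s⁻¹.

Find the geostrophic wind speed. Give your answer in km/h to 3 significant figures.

Pressure gradient: |∂P/∂n| = 1100 Pa / 456000 m = 2.41×10⁻³ Pa/m
Geostrophic balance (pressure-gradient force = Coriolis force):
V_g = (1/(fρ)) |∂P/∂n| = 2.41×10⁻³ / (9.18×10⁻⁵ × 1.13) = 23.3 m/s
Converting: 23.3 m/s × 3.6 = 83.7 km/h

83.7 km/h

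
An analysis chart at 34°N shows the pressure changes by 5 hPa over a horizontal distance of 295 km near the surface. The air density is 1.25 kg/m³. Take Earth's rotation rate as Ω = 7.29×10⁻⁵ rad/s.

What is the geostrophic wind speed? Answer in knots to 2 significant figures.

Coriolis parameter at 34°N:
f = 2Ω sin φ = 2 × 7.29×10⁻⁵ × sin 34° = 8.15×10⁻⁵ s⁻¹
Pressure gradient: |∂P/∂n| = 500 Pa / 295000 m = 1.69×10⁻³ Pa/m
Geostrophic balance (pressure-gradient force = Coriolis force):
V_g = (1/(fρ)) |∂P/∂n| = 1.69×10⁻³ / (8.15×10⁻⁵ × 1.25) = 16.6 m/s
Converting: 16.6 m/s × 1.944 = 32 knots

32 knots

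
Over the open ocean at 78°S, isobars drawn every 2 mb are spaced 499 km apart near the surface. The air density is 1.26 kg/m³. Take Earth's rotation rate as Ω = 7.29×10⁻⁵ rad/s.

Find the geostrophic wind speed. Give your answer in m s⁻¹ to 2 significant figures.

2.2 m s⁻¹

Coriolis parameter at 78°S:
f = 2Ω sin φ = 2 × 7.29×10⁻⁵ × sin 78° = 1.43×10⁻⁴ s⁻¹
Pressure gradient: |∂P/∂n| = 200 Pa / 499000 m = 4.01×10⁻⁴ Pa/m
Geostrophic balance (pressure-gradient force = Coriolis force):
V_g = (1/(fρ)) |∂P/∂n| = 4.01×10⁻⁴ / (1.43×10⁻⁴ × 1.26) = 2.23 m/s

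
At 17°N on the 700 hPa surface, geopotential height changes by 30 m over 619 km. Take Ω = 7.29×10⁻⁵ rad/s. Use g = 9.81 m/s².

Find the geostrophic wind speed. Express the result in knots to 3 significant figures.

21.7 knots

Coriolis parameter at 17°N:
f = 2Ω sin φ = 2 × 7.29×10⁻⁵ × sin 17° = 4.26×10⁻⁵ s⁻¹
Height gradient: |∂Z/∂n| = 30 m / 619000 m = 4.85×10⁻⁵
On a pressure surface, geostrophic balance gives V_g = (g/f)|∂Z/∂n|:
V_g = 9.81 × 4.85×10⁻⁵ / 4.26×10⁻⁵ = 11.2 m/s
Converting: 11.2 m/s × 1.944 = 21.7 knots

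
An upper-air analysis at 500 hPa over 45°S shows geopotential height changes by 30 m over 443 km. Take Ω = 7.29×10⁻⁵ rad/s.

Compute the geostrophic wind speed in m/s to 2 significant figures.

6.4 m/s

Coriolis parameter at 45°S:
f = 2Ω sin φ = 2 × 7.29×10⁻⁵ × sin 45° = 1.03×10⁻⁴ s⁻¹
Height gradient: |∂Z/∂n| = 30 m / 443000 m = 6.77×10⁻⁵
On a pressure surface, geostrophic balance gives V_g = (g/f)|∂Z/∂n|:
V_g = 9.81 × 6.77×10⁻⁵ / 1.03×10⁻⁴ = 6.44 m/s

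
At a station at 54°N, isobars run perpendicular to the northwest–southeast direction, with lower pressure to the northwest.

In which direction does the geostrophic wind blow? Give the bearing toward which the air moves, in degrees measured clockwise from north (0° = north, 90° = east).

045°

The pressure-gradient force points toward the northwest (bearing 315°).
Geostrophic balance: in the Northern Hemisphere the Coriolis force deflects motion to the right, so the geostrophic wind blows 90° to the right of the pressure-gradient force (low pressure on the left).
Rotating 315° by 90° clockwise gives 045° — the wind blows toward the northeast.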